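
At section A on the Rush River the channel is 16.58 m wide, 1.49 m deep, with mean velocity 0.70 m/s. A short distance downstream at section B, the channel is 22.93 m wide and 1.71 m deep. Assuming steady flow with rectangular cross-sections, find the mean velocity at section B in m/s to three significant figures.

Q = A₁V₁ = (16.58×1.49) × 0.70 = 17.29 m³/s
A₂ = 22.93 × 1.71 = 39.21 m²
V₂ = Q/A₂ = 17.29/39.21 = 0.4410 m/s

0.441 m/s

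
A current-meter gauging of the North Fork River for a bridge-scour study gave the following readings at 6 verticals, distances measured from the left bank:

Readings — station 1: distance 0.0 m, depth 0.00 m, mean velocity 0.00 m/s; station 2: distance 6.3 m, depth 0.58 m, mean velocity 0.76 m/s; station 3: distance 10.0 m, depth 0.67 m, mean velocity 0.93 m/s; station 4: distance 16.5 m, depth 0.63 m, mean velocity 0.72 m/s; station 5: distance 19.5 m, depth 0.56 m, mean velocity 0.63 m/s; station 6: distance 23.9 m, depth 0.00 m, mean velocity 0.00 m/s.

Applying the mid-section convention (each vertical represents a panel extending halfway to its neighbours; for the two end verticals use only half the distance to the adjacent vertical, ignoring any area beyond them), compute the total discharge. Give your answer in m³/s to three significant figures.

8.84 m³/s

w_2 = (10.0 − 0.0)/2 = 5 m; q_2 = 0.76 × 0.58 × 5 = 2.204 m³/s
w_3 = (16.5 − 6.3)/2 = 5.1 m; q_3 = 0.93 × 0.67 × 5.1 = 3.178 m³/s
w_4 = (19.5 − 10.0)/2 = 4.75 m; q_4 = 0.72 × 0.63 × 4.75 = 2.155 m³/s
w_5 = (23.9 − 16.5)/2 = 3.7 m; q_5 = 0.63 × 0.56 × 3.7 = 1.305 m³/s
Stations 1, 6 contribute zero (depth or velocity is 0).
Q = Σ qᵢ = 8.842 m³/s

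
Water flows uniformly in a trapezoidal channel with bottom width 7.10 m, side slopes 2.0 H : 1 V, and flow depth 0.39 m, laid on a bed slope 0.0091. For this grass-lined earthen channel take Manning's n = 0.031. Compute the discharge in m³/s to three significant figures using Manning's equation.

4.67 m³/s

A = (b + z·y)·y = (7.10 + 2.0×0.39)×0.39 = 3.073 m²
P = b + 2y√(1+z²) = 7.10 + 2×0.39×√(1+2.0²) = 8.844 m
R = A/P = 3.073/8.844 = 0.3475 m
Q = (1/n)·A·R^(2/3)·S^(1/2) = (1/0.031) × 3.073 × 0.3475^(2/3) × 0.0091^(1/2) = 4.674 m³/s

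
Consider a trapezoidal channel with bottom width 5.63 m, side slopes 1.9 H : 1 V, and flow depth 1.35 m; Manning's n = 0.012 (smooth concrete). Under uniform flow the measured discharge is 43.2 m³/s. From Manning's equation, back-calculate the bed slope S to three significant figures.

0.00229

A = (b + z·y)·y = (5.63 + 1.9×1.35)×1.35 = 11.06 m²
P = b + 2y√(1+z²) = 5.63 + 2×1.35×√(1+1.9²) = 11.43 m
R = A/P = 11.06/11.43 = 0.9682 m
S = (Q·n / (1·A·R^(2/3)))² = (43.2×0.012 / (1×11.06×0.9787))² = 0.002292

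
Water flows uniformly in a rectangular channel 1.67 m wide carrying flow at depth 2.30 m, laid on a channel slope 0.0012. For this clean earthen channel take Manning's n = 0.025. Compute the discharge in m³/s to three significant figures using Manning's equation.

3.84 m³/s

A = b·y = 1.67 × 2.30 = 3.841 m²
P = b + 2y = 1.67 + 2×2.30 = 6.270 m
R = A/P = 3.841/6.270 = 0.6126 m
Q = (1/n)·A·R^(2/3)·S^(1/2) = (1/0.025) × 3.841 × 0.6126^(2/3) × 0.0012^(1/2) = 3.839 m³/s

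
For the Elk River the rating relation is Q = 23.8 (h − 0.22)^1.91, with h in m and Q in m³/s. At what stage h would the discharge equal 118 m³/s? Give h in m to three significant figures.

h − h₀ = (Q/C)^(1/b) = (118/23.8)^(1/1.91) = 2.312 m
h = 0.22 + 2.312 = 2.532 m

2.53 m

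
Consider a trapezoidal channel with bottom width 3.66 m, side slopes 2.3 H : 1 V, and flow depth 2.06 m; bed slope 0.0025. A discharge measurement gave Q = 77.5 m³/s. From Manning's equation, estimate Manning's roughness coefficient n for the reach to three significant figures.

0.0129

A = (b + z·y)·y = (3.66 + 2.3×2.06)×2.06 = 17.30 m²
P = b + 2y√(1+z²) = 3.66 + 2×2.06×√(1+2.3²) = 13.99 m
R = A/P = 17.30/13.99 = 1.236 m
n = (1/Q)·A·R^(2/3)·S^(1/2) = (1/77.5) × 17.30 × 1.152 × 0.05000 = 0.01286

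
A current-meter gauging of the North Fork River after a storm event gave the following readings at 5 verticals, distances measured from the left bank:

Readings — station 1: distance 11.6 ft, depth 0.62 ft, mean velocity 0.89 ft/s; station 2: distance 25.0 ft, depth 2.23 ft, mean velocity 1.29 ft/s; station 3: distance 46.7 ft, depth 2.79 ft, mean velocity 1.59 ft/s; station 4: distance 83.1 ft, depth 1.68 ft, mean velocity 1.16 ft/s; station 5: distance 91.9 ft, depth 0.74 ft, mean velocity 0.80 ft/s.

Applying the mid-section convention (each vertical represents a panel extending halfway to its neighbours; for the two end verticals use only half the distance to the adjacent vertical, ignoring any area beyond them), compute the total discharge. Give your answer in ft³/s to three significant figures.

w_1 = (25.0 − 11.6)/2 = 6.7 ft; q_1 = 0.89 × 0.62 × 6.7 = 3.697 ft³/s
w_2 = (46.7 − 11.6)/2 = 17.55 ft; q_2 = 1.29 × 2.23 × 17.55 = 50.49 ft³/s
w_3 = (83.1 − 25.0)/2 = 29.05 ft; q_3 = 1.59 × 2.79 × 29.05 = 128.9 ft³/s
w_4 = (91.9 − 46.7)/2 = 22.6 ft; q_4 = 1.16 × 1.68 × 22.6 = 44.04 ft³/s
w_5 = (91.9 − 83.1)/2 = 4.4 ft; q_5 = 0.80 × 0.74 × 4.4 = 2.605 ft³/s
Q = Σ qᵢ = 229.7 ft³/s

230 ft³/s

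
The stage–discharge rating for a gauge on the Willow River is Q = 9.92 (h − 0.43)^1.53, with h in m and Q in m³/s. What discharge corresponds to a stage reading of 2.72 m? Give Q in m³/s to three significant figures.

35.2 m³/s

Q = 9.92 × (2.72 − 0.43)^1.53 = 9.92 × 2.29^1.53 = 35.24 m³/s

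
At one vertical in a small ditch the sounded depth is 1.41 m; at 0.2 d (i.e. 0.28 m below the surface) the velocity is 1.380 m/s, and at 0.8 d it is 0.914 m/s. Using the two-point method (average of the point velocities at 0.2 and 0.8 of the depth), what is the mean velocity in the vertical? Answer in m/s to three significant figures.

1.15 m/s

v̄ = (1.380 + 0.914) / 2 = 1.147 m/s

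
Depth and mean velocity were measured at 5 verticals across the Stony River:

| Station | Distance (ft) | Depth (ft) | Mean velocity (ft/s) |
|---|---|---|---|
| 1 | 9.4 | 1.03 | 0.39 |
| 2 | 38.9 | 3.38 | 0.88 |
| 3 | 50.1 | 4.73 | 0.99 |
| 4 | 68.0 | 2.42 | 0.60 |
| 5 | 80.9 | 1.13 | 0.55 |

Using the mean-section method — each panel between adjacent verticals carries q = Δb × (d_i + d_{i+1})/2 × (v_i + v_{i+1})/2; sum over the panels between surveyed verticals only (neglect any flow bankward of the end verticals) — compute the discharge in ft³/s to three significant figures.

148 ft³/s

Panel 1-2: Δb = 29.5 ft, d̄ = (1.03+3.38)/2 = 2.205, v̄ = (0.39+0.88)/2 = 0.635 → q = 29.5×2.205×0.635 = 41.31 ft³/s
Panel 2-3: Δb = 11.2 ft, d̄ = (3.38+4.73)/2 = 4.055, v̄ = (0.88+0.99)/2 = 0.935 → q = 11.2×4.055×0.935 = 42.46 ft³/s
Panel 3-4: Δb = 17.9 ft, d̄ = (4.73+2.42)/2 = 3.575, v̄ = (0.99+0.60)/2 = 0.795 → q = 17.9×3.575×0.795 = 50.87 ft³/s
Panel 4-5: Δb = 12.9 ft, d̄ = (2.42+1.13)/2 = 1.775, v̄ = (0.60+0.55)/2 = 0.575 → q = 12.9×1.775×0.575 = 13.17 ft³/s
Q = Σ q = 147.8 ft³/s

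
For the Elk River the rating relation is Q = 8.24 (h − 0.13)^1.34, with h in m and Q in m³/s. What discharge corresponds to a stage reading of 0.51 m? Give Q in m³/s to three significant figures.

2.25 m³/s

Q = 8.24 × (0.51 − 0.13)^1.34 = 8.24 × 0.38^1.34 = 2.253 m³/s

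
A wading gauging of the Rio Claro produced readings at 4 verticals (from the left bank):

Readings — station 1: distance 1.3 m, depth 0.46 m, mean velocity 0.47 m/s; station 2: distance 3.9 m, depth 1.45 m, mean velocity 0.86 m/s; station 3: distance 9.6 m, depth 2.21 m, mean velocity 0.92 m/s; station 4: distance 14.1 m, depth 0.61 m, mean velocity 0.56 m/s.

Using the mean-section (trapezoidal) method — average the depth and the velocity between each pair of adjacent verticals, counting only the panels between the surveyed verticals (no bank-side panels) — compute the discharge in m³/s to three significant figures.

Panel 1-2: Δb = 2.6 m, d̄ = (0.46+1.45)/2 = 0.955, v̄ = (0.47+0.86)/2 = 0.665 → q = 2.6×0.955×0.665 = 1.651 m³/s
Panel 2-3: Δb = 5.7 m, d̄ = (1.45+2.21)/2 = 1.83, v̄ = (0.86+0.92)/2 = 0.89 → q = 5.7×1.83×0.89 = 9.284 m³/s
Panel 3-4: Δb = 4.5 m, d̄ = (2.21+0.61)/2 = 1.41, v̄ = (0.92+0.56)/2 = 0.74 → q = 4.5×1.41×0.74 = 4.695 m³/s
Q = Σ q = 15.63 m³/s

15.6 m³/s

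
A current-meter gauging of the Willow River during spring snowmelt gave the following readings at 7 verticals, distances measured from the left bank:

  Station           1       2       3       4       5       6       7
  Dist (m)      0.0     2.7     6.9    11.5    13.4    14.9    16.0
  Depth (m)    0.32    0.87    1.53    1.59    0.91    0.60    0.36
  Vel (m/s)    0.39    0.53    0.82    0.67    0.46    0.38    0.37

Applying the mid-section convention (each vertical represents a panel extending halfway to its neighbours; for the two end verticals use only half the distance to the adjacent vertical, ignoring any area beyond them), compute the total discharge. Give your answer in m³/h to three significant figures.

w_1 = (2.7 − 0.0)/2 = 1.35 m; q_1 = 0.39 × 0.32 × 1.35 = 0.1685 m³/s
w_2 = (6.9 − 0.0)/2 = 3.45 m; q_2 = 0.53 × 0.87 × 3.45 = 1.591 m³/s
w_3 = (11.5 − 2.7)/2 = 4.4 m; q_3 = 0.82 × 1.53 × 4.4 = 5.520 m³/s
w_4 = (13.4 − 6.9)/2 = 3.25 m; q_4 = 0.67 × 1.59 × 3.25 = 3.462 m³/s
w_5 = (14.9 − 11.5)/2 = 1.7 m; q_5 = 0.46 × 0.91 × 1.7 = 0.7116 m³/s
w_6 = (16.0 − 13.4)/2 = 1.3 m; q_6 = 0.38 × 0.60 × 1.3 = 0.2964 m³/s
w_7 = (16.0 − 14.9)/2 = 0.55 m; q_7 = 0.37 × 0.36 × 0.55 = 0.07326 m³/s
Q = Σ qᵢ = 11.82 m³/s
= 11.82 × 3600 = 42560 m³/h

42600 m³/h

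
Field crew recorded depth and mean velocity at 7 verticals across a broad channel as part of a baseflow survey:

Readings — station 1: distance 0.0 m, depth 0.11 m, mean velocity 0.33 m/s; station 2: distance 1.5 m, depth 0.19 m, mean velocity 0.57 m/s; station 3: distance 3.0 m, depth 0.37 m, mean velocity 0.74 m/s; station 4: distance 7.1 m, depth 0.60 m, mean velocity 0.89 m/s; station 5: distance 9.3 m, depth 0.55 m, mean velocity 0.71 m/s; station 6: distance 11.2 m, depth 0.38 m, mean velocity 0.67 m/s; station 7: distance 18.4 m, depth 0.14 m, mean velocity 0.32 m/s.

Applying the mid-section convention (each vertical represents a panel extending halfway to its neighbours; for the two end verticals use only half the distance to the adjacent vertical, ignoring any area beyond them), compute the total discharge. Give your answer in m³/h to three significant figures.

w_1 = (1.5 − 0.0)/2 = 0.75 m; q_1 = 0.33 × 0.11 × 0.75 = 0.02723 m³/s
w_2 = (3.0 − 0.0)/2 = 1.5 m; q_2 = 0.57 × 0.19 × 1.5 = 0.1625 m³/s
w_3 = (7.1 − 1.5)/2 = 2.8 m; q_3 = 0.74 × 0.37 × 2.8 = 0.7666 m³/s
w_4 = (9.3 − 3.0)/2 = 3.15 m; q_4 = 0.89 × 0.60 × 3.15 = 1.682 m³/s
w_5 = (11.2 − 7.1)/2 = 2.05 m; q_5 = 0.71 × 0.55 × 2.05 = 0.8005 m³/s
w_6 = (18.4 − 9.3)/2 = 4.55 m; q_6 = 0.67 × 0.38 × 4.55 = 1.158 m³/s
w_7 = (18.4 − 11.2)/2 = 3.6 m; q_7 = 0.32 × 0.14 × 3.6 = 0.1613 m³/s
Q = Σ qᵢ = 4.759 m³/s
= 4.759 × 3600 = 17130 m³/h

17100 m³/h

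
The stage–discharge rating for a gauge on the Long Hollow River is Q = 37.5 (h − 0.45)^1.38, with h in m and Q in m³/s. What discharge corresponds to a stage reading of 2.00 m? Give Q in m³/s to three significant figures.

Q = 37.5 × (2.00 − 0.45)^1.38 = 37.5 × 1.55^1.38 = 68.66 m³/s

68.7 m³/s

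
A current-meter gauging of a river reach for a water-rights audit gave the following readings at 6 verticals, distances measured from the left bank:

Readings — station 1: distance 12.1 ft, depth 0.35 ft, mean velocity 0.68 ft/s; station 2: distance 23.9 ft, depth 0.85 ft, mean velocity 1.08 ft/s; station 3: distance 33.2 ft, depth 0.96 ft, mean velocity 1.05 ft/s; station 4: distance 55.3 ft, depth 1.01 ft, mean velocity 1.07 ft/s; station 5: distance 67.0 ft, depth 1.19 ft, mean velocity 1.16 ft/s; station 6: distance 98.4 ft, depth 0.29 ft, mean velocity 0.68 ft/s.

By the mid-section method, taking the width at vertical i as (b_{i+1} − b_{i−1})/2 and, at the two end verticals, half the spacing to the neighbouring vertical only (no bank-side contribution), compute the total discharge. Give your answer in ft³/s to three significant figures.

78.0 ft³/s

w_1 = (23.9 − 12.1)/2 = 5.9 ft; q_1 = 0.68 × 0.35 × 5.9 = 1.404 ft³/s
w_2 = (33.2 − 12.1)/2 = 10.55 ft; q_2 = 1.08 × 0.85 × 10.55 = 9.685 ft³/s
w_3 = (55.3 − 23.9)/2 = 15.7 ft; q_3 = 1.05 × 0.96 × 15.7 = 15.83 ft³/s
w_4 = (67.0 − 33.2)/2 = 16.9 ft; q_4 = 1.07 × 1.01 × 16.9 = 18.26 ft³/s
w_5 = (98.4 − 55.3)/2 = 21.55 ft; q_5 = 1.16 × 1.19 × 21.55 = 29.75 ft³/s
w_6 = (98.4 − 67.0)/2 = 15.7 ft; q_6 = 0.68 × 0.29 × 15.7 = 3.096 ft³/s
Q = Σ qᵢ = 78.02 ft³/s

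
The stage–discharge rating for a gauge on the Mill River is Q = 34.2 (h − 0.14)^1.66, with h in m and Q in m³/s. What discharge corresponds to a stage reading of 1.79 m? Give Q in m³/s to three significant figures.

78.5 m³/s

Q = 34.2 × (1.79 − 0.14)^1.66 = 34.2 × 1.65^1.66 = 78.53 m³/s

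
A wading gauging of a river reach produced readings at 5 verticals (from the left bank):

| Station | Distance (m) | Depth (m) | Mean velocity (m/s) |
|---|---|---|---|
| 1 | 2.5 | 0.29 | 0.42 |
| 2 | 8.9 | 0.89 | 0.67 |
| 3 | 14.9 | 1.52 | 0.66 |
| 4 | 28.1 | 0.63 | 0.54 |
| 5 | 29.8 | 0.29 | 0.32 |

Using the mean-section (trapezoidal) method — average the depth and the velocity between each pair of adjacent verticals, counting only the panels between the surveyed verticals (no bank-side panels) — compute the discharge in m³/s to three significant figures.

Panel 1-2: Δb = 6.4 m, d̄ = (0.29+0.89)/2 = 0.59, v̄ = (0.42+0.67)/2 = 0.545 → q = 6.4×0.59×0.545 = 2.058 m³/s
Panel 2-3: Δb = 6 m, d̄ = (0.89+1.52)/2 = 1.205, v̄ = (0.67+0.66)/2 = 0.665 → q = 6×1.205×0.665 = 4.808 m³/s
Panel 3-4: Δb = 13.2 m, d̄ = (1.52+0.63)/2 = 1.075, v̄ = (0.66+0.54)/2 = 0.6 → q = 13.2×1.075×0.6 = 8.514 m³/s
Panel 4-5: Δb = 1.7 m, d̄ = (0.63+0.29)/2 = 0.46, v̄ = (0.54+0.32)/2 = 0.43 → q = 1.7×0.46×0.43 = 0.3363 m³/s
Q = Σ q = 15.72 m³/s

15.7 m³/s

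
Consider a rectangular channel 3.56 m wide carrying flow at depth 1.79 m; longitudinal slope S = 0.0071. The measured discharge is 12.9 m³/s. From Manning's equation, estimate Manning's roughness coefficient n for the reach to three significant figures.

0.0386

A = b·y = 3.56 × 1.79 = 6.372 m²
P = b + 2y = 3.56 + 2×1.79 = 7.140 m
R = A/P = 6.372/7.140 = 0.8925 m
n = (1/Q)·A·R^(2/3)·S^(1/2) = (1/12.9) × 6.372 × 0.9270 × 0.08426 = 0.03858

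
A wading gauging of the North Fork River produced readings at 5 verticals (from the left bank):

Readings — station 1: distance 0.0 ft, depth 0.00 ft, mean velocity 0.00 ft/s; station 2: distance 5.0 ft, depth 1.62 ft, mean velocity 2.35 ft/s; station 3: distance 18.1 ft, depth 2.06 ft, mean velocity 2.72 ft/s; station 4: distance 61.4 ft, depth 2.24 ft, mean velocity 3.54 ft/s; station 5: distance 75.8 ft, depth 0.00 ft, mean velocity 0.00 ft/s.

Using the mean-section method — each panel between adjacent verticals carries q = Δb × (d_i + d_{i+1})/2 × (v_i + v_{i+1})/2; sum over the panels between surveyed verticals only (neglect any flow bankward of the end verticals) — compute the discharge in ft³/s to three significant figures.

Panel 1-2: Δb = 5 ft, d̄ = (0.00+1.62)/2 = 0.81, v̄ = (0.00+2.35)/2 = 1.175 → q = 5×0.81×1.175 = 4.759 ft³/s
Panel 2-3: Δb = 13.1 ft, d̄ = (1.62+2.06)/2 = 1.84, v̄ = (2.35+2.72)/2 = 2.535 → q = 13.1×1.84×2.535 = 61.10 ft³/s
Panel 3-4: Δb = 43.3 ft, d̄ = (2.06+2.24)/2 = 2.15, v̄ = (2.72+3.54)/2 = 3.13 → q = 43.3×2.15×3.13 = 291.4 ft³/s
Panel 4-5: Δb = 14.4 ft, d̄ = (2.24+0.00)/2 = 1.12, v̄ = (3.54+0.00)/2 = 1.77 → q = 14.4×1.12×1.77 = 28.55 ft³/s
Q = Σ q = 385.8 ft³/s

386 ft³/s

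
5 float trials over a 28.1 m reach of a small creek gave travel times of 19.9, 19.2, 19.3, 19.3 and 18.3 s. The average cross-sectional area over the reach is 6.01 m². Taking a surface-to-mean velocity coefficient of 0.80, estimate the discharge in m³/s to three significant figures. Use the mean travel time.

t̄ = (19.9 + 19.2 + 19.3 + 19.3 + 18.3) / 5 = 19.2 s
v_surface = L / t̄ = 28.1 / 19.2 = 1.464 m/s
v_mean = 0.80 × 1.464 = 1.171 m/s
Q = A × v_mean = 6.01 × 1.171 = 7.037 m³/s

7.04 m³/s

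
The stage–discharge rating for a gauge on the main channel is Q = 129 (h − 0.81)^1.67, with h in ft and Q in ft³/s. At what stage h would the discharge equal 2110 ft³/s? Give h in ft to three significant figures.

6.14 ft

h − h₀ = (Q/C)^(1/b) = (2110/129)^(1/1.67) = 5.330 ft
h = 0.81 + 5.330 = 6.140 ft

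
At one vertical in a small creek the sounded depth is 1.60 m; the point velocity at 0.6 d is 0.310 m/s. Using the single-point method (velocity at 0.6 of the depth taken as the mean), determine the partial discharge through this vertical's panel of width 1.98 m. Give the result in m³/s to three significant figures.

0.982 m³/s

v̄ = v₀.₆ = 0.310 m/s
q = v̄ × d × w = 0.3100 × 1.60 × 1.98 = 0.9821 m³/s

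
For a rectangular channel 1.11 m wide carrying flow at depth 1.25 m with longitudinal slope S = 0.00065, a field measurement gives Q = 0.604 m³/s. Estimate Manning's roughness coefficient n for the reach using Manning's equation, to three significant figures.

0.0310

A = b·y = 1.11 × 1.25 = 1.388 m²
P = b + 2y = 1.11 + 2×1.25 = 3.610 m
R = A/P = 1.388/3.610 = 0.3843 m
n = (1/Q)·A·R^(2/3)·S^(1/2) = (1/0.604) × 1.388 × 0.5286 × 0.02550 = 0.03096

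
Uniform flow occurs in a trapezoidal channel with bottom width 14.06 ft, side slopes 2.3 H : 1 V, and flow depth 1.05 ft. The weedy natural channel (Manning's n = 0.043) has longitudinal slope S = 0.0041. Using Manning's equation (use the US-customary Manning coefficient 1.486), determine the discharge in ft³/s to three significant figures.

35.6 ft³/s

A = (b + z·y)·y = (14.06 + 2.3×1.05)×1.05 = 17.30 ft²
P = b + 2y√(1+z²) = 14.06 + 2×1.05×√(1+2.3²) = 19.33 ft
R = A/P = 17.30/19.33 = 0.8951 ft
Q = (1.486/n)·A·R^(2/3)·S^(1/2) = (1.486/0.043) × 17.30 × 0.8951^(2/3) × 0.0041^(1/2) = 35.55 ft³/s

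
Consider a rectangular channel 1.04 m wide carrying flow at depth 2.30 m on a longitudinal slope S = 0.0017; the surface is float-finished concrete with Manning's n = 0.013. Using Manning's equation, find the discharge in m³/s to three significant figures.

A = b·y = 1.04 × 2.30 = 2.392 m²
P = b + 2y = 1.04 + 2×2.30 = 5.640 m
R = A/P = 2.392/5.640 = 0.4241 m
Q = (1/n)·A·R^(2/3)·S^(1/2) = (1/0.013) × 2.392 × 0.4241^(2/3) × 0.0017^(1/2) = 4.282 m³/s

4.28 m³/s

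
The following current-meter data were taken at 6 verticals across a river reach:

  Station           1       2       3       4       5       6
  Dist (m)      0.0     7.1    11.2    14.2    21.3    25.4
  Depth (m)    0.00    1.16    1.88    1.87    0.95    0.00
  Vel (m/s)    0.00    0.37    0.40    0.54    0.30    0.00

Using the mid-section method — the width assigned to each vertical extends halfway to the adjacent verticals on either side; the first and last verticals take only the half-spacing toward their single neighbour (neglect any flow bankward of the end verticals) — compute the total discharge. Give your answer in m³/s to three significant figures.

11.8 m³/s

w_2 = (11.2 − 0.0)/2 = 5.6 m; q_2 = 0.37 × 1.16 × 5.6 = 2.404 m³/s
w_3 = (14.2 − 7.1)/2 = 3.55 m; q_3 = 0.40 × 1.88 × 3.55 = 2.670 m³/s
w_4 = (21.3 − 11.2)/2 = 5.05 m; q_4 = 0.54 × 1.87 × 5.05 = 5.099 m³/s
w_5 = (25.4 − 14.2)/2 = 5.6 m; q_5 = 0.30 × 0.95 × 5.6 = 1.596 m³/s
Stations 1, 6 contribute zero (depth or velocity is 0).
Q = Σ qᵢ = 11.77 m³/s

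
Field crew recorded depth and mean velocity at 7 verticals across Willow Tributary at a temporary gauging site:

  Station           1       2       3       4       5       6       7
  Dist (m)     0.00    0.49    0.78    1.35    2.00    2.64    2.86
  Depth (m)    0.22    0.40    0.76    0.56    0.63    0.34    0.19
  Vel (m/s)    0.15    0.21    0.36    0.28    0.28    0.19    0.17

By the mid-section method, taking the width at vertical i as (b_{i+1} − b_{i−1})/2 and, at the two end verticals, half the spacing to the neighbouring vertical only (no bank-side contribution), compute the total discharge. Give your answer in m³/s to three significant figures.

w_1 = (0.49 − 0.00)/2 = 0.245 m; q_1 = 0.15 × 0.22 × 0.245 = 0.008085 m³/s
w_2 = (0.78 − 0.00)/2 = 0.39 m; q_2 = 0.21 × 0.40 × 0.39 = 0.03276 m³/s
w_3 = (1.35 − 0.49)/2 = 0.43 m; q_3 = 0.36 × 0.76 × 0.43 = 0.1176 m³/s
w_4 = (2.00 − 0.78)/2 = 0.61 m; q_4 = 0.28 × 0.56 × 0.61 = 0.09565 m³/s
w_5 = (2.64 − 1.35)/2 = 0.645 m; q_5 = 0.28 × 0.63 × 0.645 = 0.1138 m³/s
w_6 = (2.86 − 2.00)/2 = 0.43 m; q_6 = 0.19 × 0.34 × 0.43 = 0.02778 m³/s
w_7 = (2.86 − 2.64)/2 = 0.11 m; q_7 = 0.17 × 0.19 × 0.11 = 0.003553 m³/s
Q = Σ qᵢ = 0.3993 m³/s

0.399 m³/s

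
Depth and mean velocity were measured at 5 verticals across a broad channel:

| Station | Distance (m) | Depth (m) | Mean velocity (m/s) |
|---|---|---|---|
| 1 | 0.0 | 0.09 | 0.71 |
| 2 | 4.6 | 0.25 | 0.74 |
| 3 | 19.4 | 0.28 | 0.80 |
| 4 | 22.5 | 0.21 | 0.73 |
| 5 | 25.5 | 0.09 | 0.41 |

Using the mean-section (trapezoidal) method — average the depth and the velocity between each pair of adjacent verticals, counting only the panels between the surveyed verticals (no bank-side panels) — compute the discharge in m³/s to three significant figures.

Panel 1-2: Δb = 4.6 m, d̄ = (0.09+0.25)/2 = 0.17, v̄ = (0.71+0.74)/2 = 0.725 → q = 4.6×0.17×0.725 = 0.5670 m³/s
Panel 2-3: Δb = 14.8 m, d̄ = (0.25+0.28)/2 = 0.265, v̄ = (0.74+0.80)/2 = 0.77 → q = 14.8×0.265×0.77 = 3.020 m³/s
Panel 3-4: Δb = 3.1 m, d̄ = (0.28+0.21)/2 = 0.245, v̄ = (0.80+0.73)/2 = 0.765 → q = 3.1×0.245×0.765 = 0.5810 m³/s
Panel 4-5: Δb = 3 m, d̄ = (0.21+0.09)/2 = 0.15, v̄ = (0.73+0.41)/2 = 0.57 → q = 3×0.15×0.57 = 0.2565 m³/s
Q = Σ q = 4.424 m³/s

4.42 m³/s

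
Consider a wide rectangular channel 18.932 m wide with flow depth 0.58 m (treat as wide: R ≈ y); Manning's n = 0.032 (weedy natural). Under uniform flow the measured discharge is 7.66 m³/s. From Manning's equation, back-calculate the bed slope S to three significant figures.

A = b·y = 18.932 × 0.58 = 10.98 m²
Wide channel: R ≈ y = 0.58 m
S = (Q·n / (1·A·R^(2/3)))² = (7.66×0.032 / (1×10.98×0.6955))² = 0.001030

0.00103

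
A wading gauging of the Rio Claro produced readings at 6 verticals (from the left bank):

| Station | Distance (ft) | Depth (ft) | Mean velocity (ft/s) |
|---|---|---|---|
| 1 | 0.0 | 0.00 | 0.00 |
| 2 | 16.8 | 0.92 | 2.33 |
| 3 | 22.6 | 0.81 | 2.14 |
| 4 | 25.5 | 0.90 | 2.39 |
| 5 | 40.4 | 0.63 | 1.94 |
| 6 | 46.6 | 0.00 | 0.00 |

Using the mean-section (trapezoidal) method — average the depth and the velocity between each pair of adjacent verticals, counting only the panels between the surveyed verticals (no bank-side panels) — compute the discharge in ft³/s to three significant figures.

Panel 1-2: Δb = 16.8 ft, d̄ = (0.00+0.92)/2 = 0.46, v̄ = (0.00+2.33)/2 = 1.165 → q = 16.8×0.46×1.165 = 9.003 ft³/s
Panel 2-3: Δb = 5.8 ft, d̄ = (0.92+0.81)/2 = 0.865, v̄ = (2.33+2.14)/2 = 2.235 → q = 5.8×0.865×2.235 = 11.21 ft³/s
Panel 3-4: Δb = 2.9 ft, d̄ = (0.81+0.90)/2 = 0.855, v̄ = (2.14+2.39)/2 = 2.265 → q = 2.9×0.855×2.265 = 5.616 ft³/s
Panel 4-5: Δb = 14.9 ft, d̄ = (0.90+0.63)/2 = 0.765, v̄ = (2.39+1.94)/2 = 2.165 → q = 14.9×0.765×2.165 = 24.68 ft³/s
Panel 5-6: Δb = 6.2 ft, d̄ = (0.63+0.00)/2 = 0.315, v̄ = (1.94+0.00)/2 = 0.97 → q = 6.2×0.315×0.97 = 1.894 ft³/s
Q = Σ q = 52.40 ft³/s

52.4 ft³/s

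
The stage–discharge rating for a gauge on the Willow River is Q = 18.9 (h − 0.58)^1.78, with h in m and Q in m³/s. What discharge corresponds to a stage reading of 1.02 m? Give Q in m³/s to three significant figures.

Q = 18.9 × (1.02 − 0.58)^1.78 = 18.9 × 0.44^1.78 = 4.383 m³/s

4.38 m³/s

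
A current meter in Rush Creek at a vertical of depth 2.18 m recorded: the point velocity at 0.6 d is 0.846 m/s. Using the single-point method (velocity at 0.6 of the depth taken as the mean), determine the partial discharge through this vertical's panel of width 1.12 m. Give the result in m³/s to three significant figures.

v̄ = v₀.₆ = 0.846 m/s
q = v̄ × d × w = 0.8460 × 2.18 × 1.12 = 2.066 m³/s

2.07 m³/s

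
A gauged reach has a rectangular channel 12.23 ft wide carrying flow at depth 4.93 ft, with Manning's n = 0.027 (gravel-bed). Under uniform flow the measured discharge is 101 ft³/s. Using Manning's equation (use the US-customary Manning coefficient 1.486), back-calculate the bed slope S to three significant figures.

0.000243

A = b·y = 12.23 × 4.93 = 60.29 ft²
P = b + 2y = 12.23 + 2×4.93 = 22.09 ft
R = A/P = 60.29/22.09 = 2.729 ft
S = (Q·n / (1.486·A·R^(2/3)))² = (101×0.027 / (1.486×60.29×1.953))² = 0.0002429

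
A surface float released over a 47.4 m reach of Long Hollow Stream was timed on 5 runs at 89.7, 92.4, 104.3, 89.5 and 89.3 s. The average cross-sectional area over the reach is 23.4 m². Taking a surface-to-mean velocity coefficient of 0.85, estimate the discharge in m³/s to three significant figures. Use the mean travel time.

10.1 m³/s

t̄ = (89.7 + 92.4 + 104.3 + 89.5 + 89.3) / 5 = 93.04 s
v_surface = L / t̄ = 47.4 / 93.04 = 0.5095 m/s
v_mean = 0.85 × 0.5095 = 0.4330 m/s
Q = A × v_mean = 23.4 × 0.4330 = 10.13 m³/s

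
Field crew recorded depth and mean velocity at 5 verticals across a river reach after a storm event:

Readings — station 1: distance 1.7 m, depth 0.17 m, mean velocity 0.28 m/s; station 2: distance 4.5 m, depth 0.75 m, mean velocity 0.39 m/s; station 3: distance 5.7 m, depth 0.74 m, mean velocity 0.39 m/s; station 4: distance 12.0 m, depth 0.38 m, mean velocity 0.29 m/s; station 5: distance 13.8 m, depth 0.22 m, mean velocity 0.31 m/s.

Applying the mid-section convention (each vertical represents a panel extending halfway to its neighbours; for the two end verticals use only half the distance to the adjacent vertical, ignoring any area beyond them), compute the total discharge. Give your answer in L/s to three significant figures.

2240 L/s

w_1 = (4.5 − 1.7)/2 = 1.4 m; q_1 = 0.28 × 0.17 × 1.4 = 0.06664 m³/s
w_2 = (5.7 − 1.7)/2 = 2 m; q_2 = 0.39 × 0.75 × 2 = 0.5850 m³/s
w_3 = (12.0 − 4.5)/2 = 3.75 m; q_3 = 0.39 × 0.74 × 3.75 = 1.082 m³/s
w_4 = (13.8 − 5.7)/2 = 4.05 m; q_4 = 0.29 × 0.38 × 4.05 = 0.4463 m³/s
w_5 = (13.8 − 12.0)/2 = 0.9 m; q_5 = 0.31 × 0.22 × 0.9 = 0.06138 m³/s
Q = Σ qᵢ = 2.242 m³/s
= 2.242 × 1000 = 2242 L/s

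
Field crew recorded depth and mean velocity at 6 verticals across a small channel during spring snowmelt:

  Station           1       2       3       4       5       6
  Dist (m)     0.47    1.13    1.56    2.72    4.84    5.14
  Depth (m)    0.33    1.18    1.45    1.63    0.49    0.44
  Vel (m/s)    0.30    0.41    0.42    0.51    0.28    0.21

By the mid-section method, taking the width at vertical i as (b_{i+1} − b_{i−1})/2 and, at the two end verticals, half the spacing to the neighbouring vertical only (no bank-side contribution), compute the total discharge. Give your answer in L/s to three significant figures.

w_1 = (1.13 − 0.47)/2 = 0.33 m; q_1 = 0.30 × 0.33 × 0.33 = 0.03267 m³/s
w_2 = (1.56 − 0.47)/2 = 0.545 m; q_2 = 0.41 × 1.18 × 0.545 = 0.2637 m³/s
w_3 = (2.72 − 1.13)/2 = 0.795 m; q_3 = 0.42 × 1.45 × 0.795 = 0.4842 m³/s
w_4 = (4.84 − 1.56)/2 = 1.64 m; q_4 = 0.51 × 1.63 × 1.64 = 1.363 m³/s
w_5 = (5.14 − 2.72)/2 = 1.21 m; q_5 = 0.28 × 0.49 × 1.21 = 0.1660 m³/s
w_6 = (5.14 − 4.84)/2 = 0.15 m; q_6 = 0.21 × 0.44 × 0.15 = 0.01386 m³/s
Q = Σ qᵢ = 2.324 m³/s
= 2.324 × 1000 = 2324 L/s

2320 L/s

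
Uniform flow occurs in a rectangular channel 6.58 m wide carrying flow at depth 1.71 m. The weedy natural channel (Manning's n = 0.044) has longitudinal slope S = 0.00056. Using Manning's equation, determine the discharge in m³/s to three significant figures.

6.55 m³/s

A = b·y = 6.58 × 1.71 = 11.25 m²
P = b + 2y = 6.58 + 2×1.71 = 10.00 m
R = A/P = 11.25/10.00 = 1.125 m
Q = (1/n)·A·R^(2/3)·S^(1/2) = (1/0.044) × 11.25 × 1.125^(2/3) × 0.00056^(1/2) = 6.547 m³/s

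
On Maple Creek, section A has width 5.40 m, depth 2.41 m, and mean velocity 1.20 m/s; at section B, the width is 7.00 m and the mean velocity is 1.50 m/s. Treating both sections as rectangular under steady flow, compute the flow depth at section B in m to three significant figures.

Q = A₁V₁ = (5.40×2.41) × 1.20 = 15.62 m³/s
d₂ = Q/(b₂ V₂) = 15.62/(7.00×1.50) = 1.487 m

1.49 m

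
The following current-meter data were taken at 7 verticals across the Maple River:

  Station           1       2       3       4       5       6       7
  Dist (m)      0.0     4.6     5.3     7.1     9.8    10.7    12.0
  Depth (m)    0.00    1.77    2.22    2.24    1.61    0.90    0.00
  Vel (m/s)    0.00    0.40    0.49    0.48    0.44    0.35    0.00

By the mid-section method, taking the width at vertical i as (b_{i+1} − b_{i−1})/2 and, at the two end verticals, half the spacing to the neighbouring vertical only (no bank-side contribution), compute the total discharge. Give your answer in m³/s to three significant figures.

w_2 = (5.3 − 0.0)/2 = 2.65 m; q_2 = 0.40 × 1.77 × 2.65 = 1.876 m³/s
w_3 = (7.1 − 4.6)/2 = 1.25 m; q_3 = 0.49 × 2.22 × 1.25 = 1.360 m³/s
w_4 = (9.8 − 5.3)/2 = 2.25 m; q_4 = 0.48 × 2.24 × 2.25 = 2.419 m³/s
w_5 = (10.7 − 7.1)/2 = 1.8 m; q_5 = 0.44 × 1.61 × 1.8 = 1.275 m³/s
w_6 = (12.0 − 9.8)/2 = 1.1 m; q_6 = 0.35 × 0.90 × 1.1 = 0.3465 m³/s
Stations 1, 7 contribute zero (depth or velocity is 0).
Q = Σ qᵢ = 7.277 m³/s

7.28 m³/s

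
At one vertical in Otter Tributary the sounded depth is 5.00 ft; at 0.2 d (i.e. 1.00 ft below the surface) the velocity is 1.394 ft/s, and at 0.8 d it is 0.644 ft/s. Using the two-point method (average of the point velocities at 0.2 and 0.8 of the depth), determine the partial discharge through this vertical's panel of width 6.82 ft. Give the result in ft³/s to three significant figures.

34.7 ft³/s

v̄ = (1.394 + 0.644) / 2 = 1.019 ft/s
q = v̄ × d × w = 1.019 × 5.00 × 6.82 = 34.75 ft³/s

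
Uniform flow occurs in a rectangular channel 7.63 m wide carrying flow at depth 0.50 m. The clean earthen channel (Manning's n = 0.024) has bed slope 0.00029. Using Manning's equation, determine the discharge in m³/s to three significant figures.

1.57 m³/s

A = b·y = 7.63 × 0.50 = 3.815 m²
P = b + 2y = 7.63 + 2×0.50 = 8.630 m
R = A/P = 3.815/8.630 = 0.4421 m
Q = (1/n)·A·R^(2/3)·S^(1/2) = (1/0.024) × 3.815 × 0.4421^(2/3) × 0.00029^(1/2) = 1.571 m³/s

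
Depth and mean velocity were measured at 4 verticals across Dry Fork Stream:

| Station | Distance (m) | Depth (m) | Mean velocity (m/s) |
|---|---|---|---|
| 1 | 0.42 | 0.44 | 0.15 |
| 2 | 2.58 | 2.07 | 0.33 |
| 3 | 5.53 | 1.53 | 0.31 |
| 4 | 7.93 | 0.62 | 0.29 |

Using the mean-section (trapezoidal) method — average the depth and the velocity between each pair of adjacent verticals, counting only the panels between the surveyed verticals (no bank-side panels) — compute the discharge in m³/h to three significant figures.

Panel 1-2: Δb = 2.16 m, d̄ = (0.44+2.07)/2 = 1.255, v̄ = (0.15+0.33)/2 = 0.24 → q = 2.16×1.255×0.24 = 0.6506 m³/s
Panel 2-3: Δb = 2.95 m, d̄ = (2.07+1.53)/2 = 1.8, v̄ = (0.33+0.31)/2 = 0.32 → q = 2.95×1.8×0.32 = 1.699 m³/s
Panel 3-4: Δb = 2.4 m, d̄ = (1.53+0.62)/2 = 1.075, v̄ = (0.31+0.29)/2 = 0.3 → q = 2.4×1.075×0.3 = 0.7740 m³/s
Q = Σ q = 3.124 m³/s
= 3.124 × 3600 = 11250 m³/h

11200 m³/h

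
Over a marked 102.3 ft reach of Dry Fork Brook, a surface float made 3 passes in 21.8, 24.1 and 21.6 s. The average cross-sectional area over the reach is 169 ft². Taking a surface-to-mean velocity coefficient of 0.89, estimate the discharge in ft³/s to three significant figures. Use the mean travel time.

t̄ = (21.8 + 24.1 + 21.6) / 3 = 22.5 s
v_surface = L / t̄ = 102.3 / 22.5 = 4.547 ft/s
v_mean = 0.89 × 4.547 = 4.047 ft/s
Q = A × v_mean = 169 × 4.047 = 683.9 ft³/s

684 ft³/s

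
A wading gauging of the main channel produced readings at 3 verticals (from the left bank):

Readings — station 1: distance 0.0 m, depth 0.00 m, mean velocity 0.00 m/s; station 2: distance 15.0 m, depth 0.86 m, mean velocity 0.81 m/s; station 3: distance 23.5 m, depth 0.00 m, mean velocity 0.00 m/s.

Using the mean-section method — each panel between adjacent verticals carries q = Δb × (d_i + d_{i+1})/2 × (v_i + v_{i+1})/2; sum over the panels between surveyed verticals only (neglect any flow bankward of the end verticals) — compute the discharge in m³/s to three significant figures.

4.09 m³/s

Panel 1-2: Δb = 15 m, d̄ = (0.00+0.86)/2 = 0.43, v̄ = (0.00+0.81)/2 = 0.405 → q = 15×0.43×0.405 = 2.612 m³/s
Panel 2-3: Δb = 8.5 m, d̄ = (0.86+0.00)/2 = 0.43, v̄ = (0.81+0.00)/2 = 0.405 → q = 8.5×0.43×0.405 = 1.480 m³/s
Q = Σ q = 4.093 m³/s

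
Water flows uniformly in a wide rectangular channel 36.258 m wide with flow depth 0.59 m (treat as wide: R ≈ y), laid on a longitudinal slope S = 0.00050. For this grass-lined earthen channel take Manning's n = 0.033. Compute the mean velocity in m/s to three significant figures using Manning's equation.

A = b·y = 36.258 × 0.59 = 21.39 m²
Wide channel: R ≈ y = 0.59 m
Q = (1/n)·A·R^(2/3)·S^(1/2) = (1/0.033) × 21.39 × 0.5900^(2/3) × 0.00050^(1/2) = 10.20 m³/s
V = Q/A = 10.20/21.39 = 0.4767 m/s

0.477 m/s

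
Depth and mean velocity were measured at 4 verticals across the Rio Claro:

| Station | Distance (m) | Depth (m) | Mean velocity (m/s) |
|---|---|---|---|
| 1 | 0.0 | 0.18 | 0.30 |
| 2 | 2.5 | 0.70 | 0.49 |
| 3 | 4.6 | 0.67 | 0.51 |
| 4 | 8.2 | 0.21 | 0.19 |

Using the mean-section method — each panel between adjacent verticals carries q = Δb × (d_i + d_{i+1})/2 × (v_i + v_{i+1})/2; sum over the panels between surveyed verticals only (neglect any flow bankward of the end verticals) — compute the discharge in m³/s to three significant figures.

Panel 1-2: Δb = 2.5 m, d̄ = (0.18+0.70)/2 = 0.44, v̄ = (0.30+0.49)/2 = 0.395 → q = 2.5×0.44×0.395 = 0.4345 m³/s
Panel 2-3: Δb = 2.1 m, d̄ = (0.70+0.67)/2 = 0.685, v̄ = (0.49+0.51)/2 = 0.5 → q = 2.1×0.685×0.5 = 0.7193 m³/s
Panel 3-4: Δb = 3.6 m, d̄ = (0.67+0.21)/2 = 0.44, v̄ = (0.51+0.19)/2 = 0.35 → q = 3.6×0.44×0.35 = 0.5544 m³/s
Q = Σ q = 1.708 m³/s

1.71 m³/s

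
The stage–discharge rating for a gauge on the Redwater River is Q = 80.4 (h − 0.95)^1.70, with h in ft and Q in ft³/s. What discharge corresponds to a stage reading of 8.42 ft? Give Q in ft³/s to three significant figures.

Q = 80.4 × (8.42 − 0.95)^1.70 = 80.4 × 7.47^1.70 = 2454 ft³/s

2450 ft³/s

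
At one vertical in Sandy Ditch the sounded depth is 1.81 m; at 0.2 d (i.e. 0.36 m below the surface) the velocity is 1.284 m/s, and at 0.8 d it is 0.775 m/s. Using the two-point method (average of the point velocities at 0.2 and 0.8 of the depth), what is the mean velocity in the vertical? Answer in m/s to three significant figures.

v̄ = (1.284 + 0.775) / 2 = 1.030 m/s

1.03 m/s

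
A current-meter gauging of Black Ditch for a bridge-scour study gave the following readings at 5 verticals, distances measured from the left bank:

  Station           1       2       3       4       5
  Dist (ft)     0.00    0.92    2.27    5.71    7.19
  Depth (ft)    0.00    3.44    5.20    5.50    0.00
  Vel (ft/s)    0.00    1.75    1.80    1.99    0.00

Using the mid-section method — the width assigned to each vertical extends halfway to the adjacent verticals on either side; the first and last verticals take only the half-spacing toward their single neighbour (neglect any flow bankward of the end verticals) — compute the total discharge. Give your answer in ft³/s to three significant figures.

56.2 ft³/s

w_2 = (2.27 − 0.00)/2 = 1.135 ft; q_2 = 1.75 × 3.44 × 1.135 = 6.833 ft³/s
w_3 = (5.71 − 0.92)/2 = 2.395 ft; q_3 = 1.80 × 5.20 × 2.395 = 22.42 ft³/s
w_4 = (7.19 − 2.27)/2 = 2.46 ft; q_4 = 1.99 × 5.50 × 2.46 = 26.92 ft³/s
Stations 1, 5 contribute zero (depth or velocity is 0).
Q = Σ qᵢ = 56.17 ft³/s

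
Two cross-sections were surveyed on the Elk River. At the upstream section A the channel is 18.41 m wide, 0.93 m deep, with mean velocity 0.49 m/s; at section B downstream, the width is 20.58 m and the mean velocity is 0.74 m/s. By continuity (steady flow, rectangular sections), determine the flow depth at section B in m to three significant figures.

Q = A₁V₁ = (18.41×0.93) × 0.49 = 8.389 m³/s
d₂ = Q/(b₂ V₂) = 8.389/(20.58×0.74) = 0.5509 m

0.551 m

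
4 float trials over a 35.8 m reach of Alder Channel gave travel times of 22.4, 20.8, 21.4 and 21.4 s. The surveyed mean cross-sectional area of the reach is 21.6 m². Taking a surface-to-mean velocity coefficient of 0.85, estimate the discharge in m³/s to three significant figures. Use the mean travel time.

30.6 m³/s

t̄ = (22.4 + 20.8 + 21.4 + 21.4) / 4 = 21.5 s
v_surface = L / t̄ = 35.8 / 21.5 = 1.665 m/s
v_mean = 0.85 × 1.665 = 1.415 m/s
Q = A × v_mean = 21.6 × 1.415 = 30.57 m³/s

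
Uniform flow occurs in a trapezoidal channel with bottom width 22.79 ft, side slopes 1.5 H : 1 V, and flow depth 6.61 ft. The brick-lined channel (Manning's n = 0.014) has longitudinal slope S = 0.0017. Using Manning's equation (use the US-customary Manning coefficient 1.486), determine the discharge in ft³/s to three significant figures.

2630 ft³/s

A = (b + z·y)·y = (22.79 + 1.5×6.61)×6.61 = 216.2 ft²
P = b + 2y√(1+z²) = 22.79 + 2×6.61×√(1+1.5²) = 46.62 ft
R = A/P = 216.2/46.62 = 4.637 ft
Q = (1.486/n)·A·R^(2/3)·S^(1/2) = (1.486/0.014) × 216.2 × 4.637^(2/3) × 0.0017^(1/2) = 2631 ft³/s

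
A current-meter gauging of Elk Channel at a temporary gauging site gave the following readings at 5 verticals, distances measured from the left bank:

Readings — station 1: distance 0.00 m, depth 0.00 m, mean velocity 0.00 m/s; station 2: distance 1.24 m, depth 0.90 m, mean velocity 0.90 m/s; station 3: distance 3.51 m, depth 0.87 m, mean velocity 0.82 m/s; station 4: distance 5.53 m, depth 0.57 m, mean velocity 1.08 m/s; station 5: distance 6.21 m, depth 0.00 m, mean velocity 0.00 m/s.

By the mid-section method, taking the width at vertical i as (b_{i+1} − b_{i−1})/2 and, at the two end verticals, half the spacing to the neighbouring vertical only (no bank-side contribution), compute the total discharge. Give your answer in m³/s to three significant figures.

3.78 m³/s

w_2 = (3.51 − 0.00)/2 = 1.755 m; q_2 = 0.90 × 0.90 × 1.755 = 1.422 m³/s
w_3 = (5.53 − 1.24)/2 = 2.145 m; q_3 = 0.82 × 0.87 × 2.145 = 1.530 m³/s
w_4 = (6.21 − 3.51)/2 = 1.35 m; q_4 = 1.08 × 0.57 × 1.35 = 0.8311 m³/s
Stations 1, 5 contribute zero (depth or velocity is 0).
Q = Σ qᵢ = 3.783 m³/s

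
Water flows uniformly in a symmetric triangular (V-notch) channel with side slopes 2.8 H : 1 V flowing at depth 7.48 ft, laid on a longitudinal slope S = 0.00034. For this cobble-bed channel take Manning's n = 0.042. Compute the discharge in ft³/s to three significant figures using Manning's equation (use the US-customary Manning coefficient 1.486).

237 ft³/s

A = z·y² = 2.8×7.48² = 156.7 ft²
P = 2y√(1+z²) = 2×7.48×√(1+2.8²) = 44.48 ft
R = A/P = 156.7/44.48 = 3.522 ft
Q = (1.486/n)·A·R^(2/3)·S^(1/2) = (1.486/0.042) × 156.7 × 3.522^(2/3) × 0.00034^(1/2) = 236.6 ft³/s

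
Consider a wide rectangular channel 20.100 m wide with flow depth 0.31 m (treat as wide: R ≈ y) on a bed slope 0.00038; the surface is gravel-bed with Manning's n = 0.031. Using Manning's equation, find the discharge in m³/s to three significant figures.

A = b·y = 20.100 × 0.31 = 6.231 m²
Wide channel: R ≈ y = 0.31 m
Q = (1/n)·A·R^(2/3)·S^(1/2) = (1/0.031) × 6.231 × 0.3100^(2/3) × 0.00038^(1/2) = 1.795 m³/s

1.79 m³/s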